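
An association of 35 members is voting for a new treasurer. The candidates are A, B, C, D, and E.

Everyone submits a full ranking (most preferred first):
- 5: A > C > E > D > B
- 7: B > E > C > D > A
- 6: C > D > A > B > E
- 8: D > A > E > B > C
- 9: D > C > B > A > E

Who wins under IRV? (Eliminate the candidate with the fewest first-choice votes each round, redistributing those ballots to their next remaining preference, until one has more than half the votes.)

Round 1: A 5, B 7, C 6, D 17, E 0. E eliminated.
Round 2: A 5, B 7, C 6, D 17. A eliminated.
Round 3: B 7, C 11, D 17. B eliminated.
Round 4: C 18, D 17. C has a majority (≥18).

C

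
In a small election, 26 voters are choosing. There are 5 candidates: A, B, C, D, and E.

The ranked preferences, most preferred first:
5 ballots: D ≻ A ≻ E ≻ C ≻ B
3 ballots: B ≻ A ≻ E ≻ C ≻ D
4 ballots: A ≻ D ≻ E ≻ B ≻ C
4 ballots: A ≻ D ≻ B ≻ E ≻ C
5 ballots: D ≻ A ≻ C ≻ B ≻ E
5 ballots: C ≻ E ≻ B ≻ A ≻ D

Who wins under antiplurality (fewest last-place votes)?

Last-place votes: A 0, B 5, C 8, D 8, E 5.

A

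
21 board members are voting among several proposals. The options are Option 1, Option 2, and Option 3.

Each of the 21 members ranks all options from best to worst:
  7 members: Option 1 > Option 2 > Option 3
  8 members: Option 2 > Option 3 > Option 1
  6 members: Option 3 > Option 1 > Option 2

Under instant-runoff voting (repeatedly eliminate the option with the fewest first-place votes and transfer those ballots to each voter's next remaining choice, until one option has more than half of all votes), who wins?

Option 1

Round 1: Option 1 7, Option 2 8, Option 3 6. Option 3 eliminated.
Round 2: Option 1 13, Option 2 8. Option 1 has a majority (≥11).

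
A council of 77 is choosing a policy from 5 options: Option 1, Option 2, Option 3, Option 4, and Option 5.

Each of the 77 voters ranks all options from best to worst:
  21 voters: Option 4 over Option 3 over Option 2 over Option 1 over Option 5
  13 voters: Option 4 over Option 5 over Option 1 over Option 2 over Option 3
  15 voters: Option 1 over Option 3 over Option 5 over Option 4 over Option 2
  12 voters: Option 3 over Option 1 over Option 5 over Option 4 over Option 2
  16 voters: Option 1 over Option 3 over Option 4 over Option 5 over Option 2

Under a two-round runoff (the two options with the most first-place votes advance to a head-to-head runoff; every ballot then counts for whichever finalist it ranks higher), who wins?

Option 1

Round 1 first-place votes: Option 1 31, Option 2 0, Option 3 12, Option 4 34, Option 5 0. Option 4 and Option 1 advance.
Runoff: Option 4 is ranked above Option 1 on 34 ballots, Option 1 above Option 4 on 43.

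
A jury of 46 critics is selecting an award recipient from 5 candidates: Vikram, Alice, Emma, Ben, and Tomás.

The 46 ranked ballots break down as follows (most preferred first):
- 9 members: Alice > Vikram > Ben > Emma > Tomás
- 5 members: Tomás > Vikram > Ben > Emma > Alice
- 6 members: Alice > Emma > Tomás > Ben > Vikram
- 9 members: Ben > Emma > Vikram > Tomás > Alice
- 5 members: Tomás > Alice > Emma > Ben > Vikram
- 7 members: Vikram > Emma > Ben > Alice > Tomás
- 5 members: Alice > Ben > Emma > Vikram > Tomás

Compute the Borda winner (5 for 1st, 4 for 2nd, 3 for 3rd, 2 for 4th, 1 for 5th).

Vikram: 9×4 + 5×4 + 6×1 + 9×3 + 5×1 + 7×5 + 5×2 = 139
Alice: 9×5 + 5×1 + 6×5 + 9×1 + 5×4 + 7×2 + 5×5 = 148
Emma: 9×2 + 5×2 + 6×4 + 9×4 + 5×3 + 7×4 + 5×3 = 146
Ben: 9×3 + 5×3 + 6×2 + 9×5 + 5×2 + 7×3 + 5×4 = 150
Tomás: 9×1 + 5×5 + 6×3 + 9×2 + 5×5 + 7×1 + 5×1 = 107

Ben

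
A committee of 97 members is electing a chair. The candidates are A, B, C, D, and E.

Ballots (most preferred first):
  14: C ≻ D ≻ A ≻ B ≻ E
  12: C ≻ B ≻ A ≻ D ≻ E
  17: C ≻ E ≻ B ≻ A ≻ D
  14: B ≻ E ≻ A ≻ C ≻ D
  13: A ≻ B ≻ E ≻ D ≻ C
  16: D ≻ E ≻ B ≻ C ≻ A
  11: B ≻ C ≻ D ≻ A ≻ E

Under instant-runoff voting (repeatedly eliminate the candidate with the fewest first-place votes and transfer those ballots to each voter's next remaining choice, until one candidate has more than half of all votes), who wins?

Round 1: A 13, B 25, C 43, D 16, E 0. E eliminated.
Round 2: A 13, B 25, C 43, D 16. A eliminated.
Round 3: B 38, C 43, D 16. D eliminated.
Round 4: B 54, C 43. B has a majority (≥49).

B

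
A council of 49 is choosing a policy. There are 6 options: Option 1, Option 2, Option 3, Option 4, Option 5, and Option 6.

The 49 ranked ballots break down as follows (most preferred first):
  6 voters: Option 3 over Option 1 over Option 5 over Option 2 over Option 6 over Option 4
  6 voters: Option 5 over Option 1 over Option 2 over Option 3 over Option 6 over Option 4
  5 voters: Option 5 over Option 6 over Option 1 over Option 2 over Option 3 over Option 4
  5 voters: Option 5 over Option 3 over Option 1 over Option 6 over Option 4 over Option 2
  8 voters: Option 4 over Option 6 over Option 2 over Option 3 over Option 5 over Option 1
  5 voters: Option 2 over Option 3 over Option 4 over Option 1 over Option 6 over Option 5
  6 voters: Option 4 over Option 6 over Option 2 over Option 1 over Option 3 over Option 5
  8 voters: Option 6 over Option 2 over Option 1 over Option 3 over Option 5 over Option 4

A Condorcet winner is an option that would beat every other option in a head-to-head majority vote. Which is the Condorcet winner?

Option 6

Option 6 vs Option 1: 27–22
Option 6 vs Option 2: 32–17
Option 6 vs Option 3: 27–22
Option 6 vs Option 4: 30–19
Option 6 vs Option 5: 27–22
Option 6 beats every other option.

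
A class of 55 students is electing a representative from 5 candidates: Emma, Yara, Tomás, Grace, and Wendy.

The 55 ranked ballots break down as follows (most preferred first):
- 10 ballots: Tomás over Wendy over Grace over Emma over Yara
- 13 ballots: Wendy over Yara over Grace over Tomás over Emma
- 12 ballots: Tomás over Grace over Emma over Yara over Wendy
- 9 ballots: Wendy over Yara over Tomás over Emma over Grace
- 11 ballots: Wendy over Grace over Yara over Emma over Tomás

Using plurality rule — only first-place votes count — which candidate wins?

First-place votes: Emma 0, Yara 0, Tomás 22, Grace 0, Wendy 33.

Wendy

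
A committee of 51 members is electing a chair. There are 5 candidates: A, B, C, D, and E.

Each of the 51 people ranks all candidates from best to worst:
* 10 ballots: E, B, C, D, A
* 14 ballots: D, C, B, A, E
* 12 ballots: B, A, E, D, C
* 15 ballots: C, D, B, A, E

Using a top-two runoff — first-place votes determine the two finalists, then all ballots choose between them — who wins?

D

Round 1 first-place votes: A 0, B 12, C 15, D 14, E 10. C and D advance.
Runoff: C is ranked above D on 25 ballots, D above C on 26.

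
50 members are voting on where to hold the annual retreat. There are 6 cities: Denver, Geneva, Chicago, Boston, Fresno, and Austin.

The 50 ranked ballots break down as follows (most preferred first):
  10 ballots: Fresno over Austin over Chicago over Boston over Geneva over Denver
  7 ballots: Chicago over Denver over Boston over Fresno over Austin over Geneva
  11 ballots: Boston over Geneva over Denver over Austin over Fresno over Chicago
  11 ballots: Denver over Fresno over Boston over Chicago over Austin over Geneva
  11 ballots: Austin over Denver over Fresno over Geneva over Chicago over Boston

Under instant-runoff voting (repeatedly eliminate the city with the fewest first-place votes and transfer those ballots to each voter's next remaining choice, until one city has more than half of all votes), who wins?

Round 1: Denver 11, Geneva 0, Chicago 7, Boston 11, Fresno 10, Austin 11. Geneva eliminated.
Round 2: Denver 11, Chicago 7, Boston 11, Fresno 10, Austin 11. Chicago eliminated.
Round 3: Denver 18, Boston 11, Fresno 10, Austin 11. Fresno eliminated.
Round 4: Denver 18, Boston 11, Austin 21. Boston eliminated.
Round 5: Denver 29, Austin 21. Denver has a majority (≥26).

Denver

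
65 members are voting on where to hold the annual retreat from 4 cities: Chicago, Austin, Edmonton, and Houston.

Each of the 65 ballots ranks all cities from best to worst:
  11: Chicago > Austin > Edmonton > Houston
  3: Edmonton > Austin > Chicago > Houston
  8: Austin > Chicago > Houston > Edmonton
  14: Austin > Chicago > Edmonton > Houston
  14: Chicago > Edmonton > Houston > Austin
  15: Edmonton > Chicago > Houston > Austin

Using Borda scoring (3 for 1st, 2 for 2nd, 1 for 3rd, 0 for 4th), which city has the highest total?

Chicago

Chicago: 11×3 + 3×1 + 8×2 + 14×2 + 14×3 + 15×2 = 152
Austin: 11×2 + 3×2 + 8×3 + 14×3 + 14×0 + 15×0 = 94
Edmonton: 11×1 + 3×3 + 8×0 + 14×1 + 14×2 + 15×3 = 107
Houston: 11×0 + 3×0 + 8×1 + 14×0 + 14×1 + 15×1 = 37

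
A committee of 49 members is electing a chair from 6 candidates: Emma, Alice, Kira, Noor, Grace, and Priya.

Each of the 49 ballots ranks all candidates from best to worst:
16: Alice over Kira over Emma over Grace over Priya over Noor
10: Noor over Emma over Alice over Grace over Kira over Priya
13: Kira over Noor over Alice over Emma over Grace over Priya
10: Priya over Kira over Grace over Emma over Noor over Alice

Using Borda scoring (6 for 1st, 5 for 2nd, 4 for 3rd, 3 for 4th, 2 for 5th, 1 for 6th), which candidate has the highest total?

Kira

Emma: 16×4 + 10×5 + 13×3 + 10×3 = 183
Alice: 16×6 + 10×4 + 13×4 + 10×1 = 198
Kira: 16×5 + 10×2 + 13×6 + 10×5 = 228
Noor: 16×1 + 10×6 + 13×5 + 10×2 = 161
Grace: 16×3 + 10×3 + 13×2 + 10×4 = 144
Priya: 16×2 + 10×1 + 13×1 + 10×6 = 115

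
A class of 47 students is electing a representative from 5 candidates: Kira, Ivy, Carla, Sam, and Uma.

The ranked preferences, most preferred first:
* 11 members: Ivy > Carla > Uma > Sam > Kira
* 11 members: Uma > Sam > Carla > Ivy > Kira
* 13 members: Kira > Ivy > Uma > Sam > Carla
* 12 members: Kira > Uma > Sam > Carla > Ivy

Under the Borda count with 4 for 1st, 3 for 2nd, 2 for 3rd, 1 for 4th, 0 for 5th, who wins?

Kira: 11×0 + 11×0 + 13×4 + 12×4 = 100
Ivy: 11×4 + 11×1 + 13×3 + 12×0 = 94
Carla: 11×3 + 11×2 + 13×0 + 12×1 = 67
Sam: 11×1 + 11×3 + 13×1 + 12×2 = 81
Uma: 11×2 + 11×4 + 13×2 + 12×3 = 128

Uma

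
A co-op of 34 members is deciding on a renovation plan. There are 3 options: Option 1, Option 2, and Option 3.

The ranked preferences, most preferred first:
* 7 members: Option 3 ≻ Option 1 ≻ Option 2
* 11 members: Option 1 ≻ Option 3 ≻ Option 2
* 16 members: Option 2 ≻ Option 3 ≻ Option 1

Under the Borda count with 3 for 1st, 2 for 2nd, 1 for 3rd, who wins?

Option 1: 7×2 + 11×3 + 16×1 = 63
Option 2: 7×1 + 11×1 + 16×3 = 66
Option 3: 7×3 + 11×2 + 16×2 = 75

Option 3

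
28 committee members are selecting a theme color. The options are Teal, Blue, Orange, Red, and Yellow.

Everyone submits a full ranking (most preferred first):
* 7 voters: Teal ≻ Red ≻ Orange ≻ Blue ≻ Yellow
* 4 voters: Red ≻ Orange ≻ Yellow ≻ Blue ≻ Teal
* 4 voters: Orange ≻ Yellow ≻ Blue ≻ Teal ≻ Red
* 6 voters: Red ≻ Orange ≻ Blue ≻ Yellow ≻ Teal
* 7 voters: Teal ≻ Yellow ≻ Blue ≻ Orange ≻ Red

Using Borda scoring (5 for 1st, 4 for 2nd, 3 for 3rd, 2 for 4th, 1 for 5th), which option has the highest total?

Teal: 7×5 + 4×1 + 4×2 + 6×1 + 7×5 = 88
Blue: 7×2 + 4×2 + 4×3 + 6×3 + 7×3 = 73
Orange: 7×3 + 4×4 + 4×5 + 6×4 + 7×2 = 95
Red: 7×4 + 4×5 + 4×1 + 6×5 + 7×1 = 89
Yellow: 7×1 + 4×3 + 4×4 + 6×2 + 7×4 = 75

Orange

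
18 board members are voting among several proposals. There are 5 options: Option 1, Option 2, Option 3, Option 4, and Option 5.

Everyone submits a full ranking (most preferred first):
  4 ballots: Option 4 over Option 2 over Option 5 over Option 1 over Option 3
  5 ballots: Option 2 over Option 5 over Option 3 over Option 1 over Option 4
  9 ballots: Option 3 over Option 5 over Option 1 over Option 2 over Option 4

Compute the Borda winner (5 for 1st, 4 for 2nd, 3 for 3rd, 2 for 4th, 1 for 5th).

Option 5

Option 1: 4×2 + 5×2 + 9×3 = 45
Option 2: 4×4 + 5×5 + 9×2 = 59
Option 3: 4×1 + 5×3 + 9×5 = 64
Option 4: 4×5 + 5×1 + 9×1 = 34
Option 5: 4×3 + 5×4 + 9×4 = 68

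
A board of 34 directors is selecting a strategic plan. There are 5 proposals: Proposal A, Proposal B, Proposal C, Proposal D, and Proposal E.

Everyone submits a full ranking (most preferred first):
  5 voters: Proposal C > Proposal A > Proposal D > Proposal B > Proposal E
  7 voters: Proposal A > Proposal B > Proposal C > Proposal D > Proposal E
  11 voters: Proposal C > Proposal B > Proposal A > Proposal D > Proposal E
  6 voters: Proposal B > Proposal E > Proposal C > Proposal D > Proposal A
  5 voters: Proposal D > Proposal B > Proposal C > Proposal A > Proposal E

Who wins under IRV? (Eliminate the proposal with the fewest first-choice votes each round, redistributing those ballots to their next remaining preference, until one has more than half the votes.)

Round 1: Proposal A 7, Proposal B 6, Proposal C 16, Proposal D 5, Proposal E 0. Proposal E eliminated.
Round 2: Proposal A 7, Proposal B 6, Proposal C 16, Proposal D 5. Proposal D eliminated.
Round 3: Proposal A 7, Proposal B 11, Proposal C 16. Proposal A eliminated.
Round 4: Proposal B 18, Proposal C 16. Proposal B has a majority (≥18).

Proposal B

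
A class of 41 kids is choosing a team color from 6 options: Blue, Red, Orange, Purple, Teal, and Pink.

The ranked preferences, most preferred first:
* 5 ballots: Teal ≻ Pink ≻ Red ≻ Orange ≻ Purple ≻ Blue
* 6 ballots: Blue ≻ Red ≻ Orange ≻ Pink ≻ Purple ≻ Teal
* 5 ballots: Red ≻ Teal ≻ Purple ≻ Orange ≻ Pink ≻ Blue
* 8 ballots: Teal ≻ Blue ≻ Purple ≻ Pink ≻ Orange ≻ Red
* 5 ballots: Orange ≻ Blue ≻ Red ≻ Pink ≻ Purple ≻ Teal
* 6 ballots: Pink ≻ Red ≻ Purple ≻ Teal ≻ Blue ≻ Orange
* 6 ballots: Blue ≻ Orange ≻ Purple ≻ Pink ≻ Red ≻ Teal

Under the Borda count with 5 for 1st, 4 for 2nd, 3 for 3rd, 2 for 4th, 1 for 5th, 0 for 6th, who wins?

Blue

Blue: 5×0 + 6×5 + 5×0 + 8×4 + 5×4 + 6×1 + 6×5 = 118
Red: 5×3 + 6×4 + 5×5 + 8×0 + 5×3 + 6×4 + 6×1 = 109
Orange: 5×2 + 6×3 + 5×2 + 8×1 + 5×5 + 6×0 + 6×4 = 95
Purple: 5×1 + 6×1 + 5×3 + 8×3 + 5×1 + 6×3 + 6×3 = 91
Teal: 5×5 + 6×0 + 5×4 + 8×5 + 5×0 + 6×2 + 6×0 = 97
Pink: 5×4 + 6×2 + 5×1 + 8×2 + 5×2 + 6×5 + 6×2 = 105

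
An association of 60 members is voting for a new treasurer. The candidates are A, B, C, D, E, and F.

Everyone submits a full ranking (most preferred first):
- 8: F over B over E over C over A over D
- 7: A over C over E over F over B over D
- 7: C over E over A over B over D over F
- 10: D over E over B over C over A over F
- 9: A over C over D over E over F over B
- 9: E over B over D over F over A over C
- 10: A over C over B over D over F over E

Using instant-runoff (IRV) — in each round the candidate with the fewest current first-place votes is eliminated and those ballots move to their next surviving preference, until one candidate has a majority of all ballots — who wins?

Round 1: A 26, B 0, C 7, D 10, E 9, F 8. B eliminated.
Round 2: A 26, C 7, D 10, E 9, F 8. C eliminated.
Round 3: A 26, D 10, E 16, F 8. F eliminated.
Round 4: A 26, D 10, E 24. D eliminated.
Round 5: A 26, E 34. E has a majority (≥31).

E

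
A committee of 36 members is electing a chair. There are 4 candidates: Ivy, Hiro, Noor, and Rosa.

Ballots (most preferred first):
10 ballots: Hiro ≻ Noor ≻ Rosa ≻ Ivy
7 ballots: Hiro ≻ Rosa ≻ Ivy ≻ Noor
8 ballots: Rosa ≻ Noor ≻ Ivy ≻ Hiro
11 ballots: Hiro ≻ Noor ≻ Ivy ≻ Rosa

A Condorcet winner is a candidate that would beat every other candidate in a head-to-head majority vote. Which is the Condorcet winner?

Hiro vs Ivy: 28–8
Hiro vs Noor: 28–8
Hiro vs Rosa: 28–8
Hiro beats every other candidate.

Hiro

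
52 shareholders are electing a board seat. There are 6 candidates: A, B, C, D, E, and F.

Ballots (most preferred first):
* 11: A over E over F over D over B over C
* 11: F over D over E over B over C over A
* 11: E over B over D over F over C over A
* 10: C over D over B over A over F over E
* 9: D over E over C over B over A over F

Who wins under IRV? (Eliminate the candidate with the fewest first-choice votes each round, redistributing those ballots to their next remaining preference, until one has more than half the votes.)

E

Round 1: A 11, B 0, C 10, D 9, E 11, F 11. B eliminated.
Round 2: A 11, C 10, D 9, E 11, F 11. D eliminated.
Round 3: A 11, C 10, E 20, F 11. C eliminated.
Round 4: A 21, E 20, F 11. F eliminated.
Round 5: A 21, E 31. E has a majority (≥27).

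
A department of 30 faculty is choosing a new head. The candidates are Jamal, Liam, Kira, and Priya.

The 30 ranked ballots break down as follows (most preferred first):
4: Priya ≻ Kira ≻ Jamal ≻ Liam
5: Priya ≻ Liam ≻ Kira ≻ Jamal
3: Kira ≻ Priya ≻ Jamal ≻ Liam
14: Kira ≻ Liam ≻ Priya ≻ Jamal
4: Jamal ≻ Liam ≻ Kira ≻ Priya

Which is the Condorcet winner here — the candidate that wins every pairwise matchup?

Kira

Kira vs Jamal: 26–4
Kira vs Liam: 21–9
Kira vs Priya: 21–9
Kira beats every other candidate.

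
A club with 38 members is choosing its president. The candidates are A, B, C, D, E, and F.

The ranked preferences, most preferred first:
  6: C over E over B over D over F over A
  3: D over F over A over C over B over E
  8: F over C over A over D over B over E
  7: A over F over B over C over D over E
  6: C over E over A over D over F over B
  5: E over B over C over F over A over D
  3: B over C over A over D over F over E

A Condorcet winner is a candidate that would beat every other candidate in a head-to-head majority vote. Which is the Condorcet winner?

C

C vs A: 28–10
C vs B: 23–15
C vs D: 35–3
C vs E: 33–5
C vs F: 20–18
C beats every other candidate.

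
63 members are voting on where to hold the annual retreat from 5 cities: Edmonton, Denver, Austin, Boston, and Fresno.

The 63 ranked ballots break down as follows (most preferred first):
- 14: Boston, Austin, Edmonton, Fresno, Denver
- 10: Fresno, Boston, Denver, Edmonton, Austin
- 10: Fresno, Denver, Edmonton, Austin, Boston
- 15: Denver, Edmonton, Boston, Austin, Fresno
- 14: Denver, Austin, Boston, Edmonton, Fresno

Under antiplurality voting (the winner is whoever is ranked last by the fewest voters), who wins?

Edmonton

Last-place votes: Edmonton 0, Denver 14, Austin 10, Boston 10, Fresno 29.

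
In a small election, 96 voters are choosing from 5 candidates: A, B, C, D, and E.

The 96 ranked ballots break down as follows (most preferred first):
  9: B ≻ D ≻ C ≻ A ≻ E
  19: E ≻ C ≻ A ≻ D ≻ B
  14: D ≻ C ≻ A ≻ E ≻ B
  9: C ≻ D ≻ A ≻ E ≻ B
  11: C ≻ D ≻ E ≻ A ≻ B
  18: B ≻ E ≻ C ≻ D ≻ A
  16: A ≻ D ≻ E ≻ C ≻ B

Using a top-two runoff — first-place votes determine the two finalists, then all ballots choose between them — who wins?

C

Round 1 first-place votes: A 16, B 27, C 20, D 14, E 19. B and C advance.
Runoff: B is ranked above C on 27 ballots, C above B on 69.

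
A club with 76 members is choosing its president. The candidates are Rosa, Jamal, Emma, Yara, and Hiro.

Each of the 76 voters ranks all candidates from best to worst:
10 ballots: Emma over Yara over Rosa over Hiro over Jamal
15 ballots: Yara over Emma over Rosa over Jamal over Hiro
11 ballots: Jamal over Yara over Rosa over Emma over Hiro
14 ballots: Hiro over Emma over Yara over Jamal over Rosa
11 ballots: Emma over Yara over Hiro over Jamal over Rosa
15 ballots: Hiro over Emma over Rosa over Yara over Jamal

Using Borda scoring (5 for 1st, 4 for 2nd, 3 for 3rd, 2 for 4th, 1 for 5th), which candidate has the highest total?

Rosa: 10×3 + 15×3 + 11×3 + 14×1 + 11×1 + 15×3 = 178
Jamal: 10×1 + 15×2 + 11×5 + 14×2 + 11×2 + 15×1 = 160
Emma: 10×5 + 15×4 + 11×2 + 14×4 + 11×5 + 15×4 = 303
Yara: 10×4 + 15×5 + 11×4 + 14×3 + 11×4 + 15×2 = 275
Hiro: 10×2 + 15×1 + 11×1 + 14×5 + 11×3 + 15×5 = 224

Emma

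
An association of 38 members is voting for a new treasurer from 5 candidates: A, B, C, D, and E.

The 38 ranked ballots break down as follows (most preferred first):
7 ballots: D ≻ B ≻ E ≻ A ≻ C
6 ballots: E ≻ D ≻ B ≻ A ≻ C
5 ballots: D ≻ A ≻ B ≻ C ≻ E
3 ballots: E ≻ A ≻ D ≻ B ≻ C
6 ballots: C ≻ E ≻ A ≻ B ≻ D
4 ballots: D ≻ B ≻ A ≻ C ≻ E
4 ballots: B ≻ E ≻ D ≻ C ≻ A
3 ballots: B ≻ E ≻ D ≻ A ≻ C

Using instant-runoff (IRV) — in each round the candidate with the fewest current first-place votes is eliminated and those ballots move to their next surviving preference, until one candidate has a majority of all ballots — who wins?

Round 1: A 0, B 7, C 6, D 16, E 9. A eliminated.
Round 2: B 7, C 6, D 16, E 9. C eliminated.
Round 3: B 7, D 16, E 15. B eliminated.
Round 4: D 16, E 22. E has a majority (≥20).

E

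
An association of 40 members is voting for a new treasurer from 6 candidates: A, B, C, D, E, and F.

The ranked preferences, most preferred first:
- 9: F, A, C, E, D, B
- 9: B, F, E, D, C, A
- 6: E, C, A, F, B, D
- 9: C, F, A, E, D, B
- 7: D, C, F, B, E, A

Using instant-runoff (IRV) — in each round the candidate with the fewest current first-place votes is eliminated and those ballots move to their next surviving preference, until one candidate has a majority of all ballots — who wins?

C

Round 1: A 0, B 9, C 9, D 7, E 6, F 9. A eliminated.
Round 2: B 9, C 9, D 7, E 6, F 9. E eliminated.
Round 3: B 9, C 15, D 7, F 9. D eliminated.
Round 4: B 9, C 22, F 9. C has a majority (≥21).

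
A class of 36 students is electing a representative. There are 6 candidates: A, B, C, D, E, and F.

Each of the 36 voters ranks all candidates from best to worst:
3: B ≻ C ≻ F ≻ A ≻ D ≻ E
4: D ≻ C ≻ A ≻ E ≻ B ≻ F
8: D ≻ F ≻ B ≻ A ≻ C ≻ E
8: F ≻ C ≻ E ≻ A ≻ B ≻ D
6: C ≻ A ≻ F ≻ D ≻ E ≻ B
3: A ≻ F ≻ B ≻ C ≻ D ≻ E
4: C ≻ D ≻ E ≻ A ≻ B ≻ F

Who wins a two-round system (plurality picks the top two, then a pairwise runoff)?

C

Round 1 first-place votes: A 3, B 3, C 10, D 12, E 0, F 8. D and C advance.
Runoff: D is ranked above C on 12 ballots, C above D on 24.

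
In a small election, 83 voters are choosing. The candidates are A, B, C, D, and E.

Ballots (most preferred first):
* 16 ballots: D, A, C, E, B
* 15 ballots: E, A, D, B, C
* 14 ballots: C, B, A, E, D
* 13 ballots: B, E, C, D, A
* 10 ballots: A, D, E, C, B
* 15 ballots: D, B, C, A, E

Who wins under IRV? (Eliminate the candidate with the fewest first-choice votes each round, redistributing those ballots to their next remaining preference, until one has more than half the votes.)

E

Round 1: A 10, B 13, C 14, D 31, E 15. A eliminated.
Round 2: B 13, C 14, D 41, E 15. B eliminated.
Round 3: C 14, D 41, E 28. C eliminated.
Round 4: D 41, E 42. E has a majority (≥42).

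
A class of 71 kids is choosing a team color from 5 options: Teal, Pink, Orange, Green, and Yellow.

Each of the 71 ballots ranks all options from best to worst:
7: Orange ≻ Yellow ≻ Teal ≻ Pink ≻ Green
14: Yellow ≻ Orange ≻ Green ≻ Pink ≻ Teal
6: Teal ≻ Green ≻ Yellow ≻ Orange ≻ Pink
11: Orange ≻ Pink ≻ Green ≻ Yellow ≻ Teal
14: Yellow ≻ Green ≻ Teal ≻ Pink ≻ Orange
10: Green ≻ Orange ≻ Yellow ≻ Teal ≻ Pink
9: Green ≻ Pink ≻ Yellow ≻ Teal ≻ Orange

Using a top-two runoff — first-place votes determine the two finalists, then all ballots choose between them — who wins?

Round 1 first-place votes: Teal 6, Pink 0, Orange 18, Green 19, Yellow 28. Yellow and Green advance.
Runoff: Yellow is ranked above Green on 35 ballots, Green above Yellow on 36.

Green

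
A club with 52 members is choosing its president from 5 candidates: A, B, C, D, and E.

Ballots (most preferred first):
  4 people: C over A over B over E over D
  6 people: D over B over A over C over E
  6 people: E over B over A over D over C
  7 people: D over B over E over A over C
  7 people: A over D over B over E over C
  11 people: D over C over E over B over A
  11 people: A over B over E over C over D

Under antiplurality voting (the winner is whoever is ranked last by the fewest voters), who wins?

Last-place votes: A 11, B 0, C 20, D 15, E 6.

B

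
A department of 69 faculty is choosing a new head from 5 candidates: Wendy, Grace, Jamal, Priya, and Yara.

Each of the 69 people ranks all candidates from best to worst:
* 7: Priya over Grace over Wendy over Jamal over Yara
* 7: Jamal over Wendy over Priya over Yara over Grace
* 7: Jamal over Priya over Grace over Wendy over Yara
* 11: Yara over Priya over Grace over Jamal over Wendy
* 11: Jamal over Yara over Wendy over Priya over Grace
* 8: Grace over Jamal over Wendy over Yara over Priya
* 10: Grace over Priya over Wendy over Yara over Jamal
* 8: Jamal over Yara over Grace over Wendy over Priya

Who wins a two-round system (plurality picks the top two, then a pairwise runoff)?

Grace

Round 1 first-place votes: Wendy 0, Grace 18, Jamal 33, Priya 7, Yara 11. Jamal and Grace advance.
Runoff: Jamal is ranked above Grace on 33 ballots, Grace above Jamal on 36.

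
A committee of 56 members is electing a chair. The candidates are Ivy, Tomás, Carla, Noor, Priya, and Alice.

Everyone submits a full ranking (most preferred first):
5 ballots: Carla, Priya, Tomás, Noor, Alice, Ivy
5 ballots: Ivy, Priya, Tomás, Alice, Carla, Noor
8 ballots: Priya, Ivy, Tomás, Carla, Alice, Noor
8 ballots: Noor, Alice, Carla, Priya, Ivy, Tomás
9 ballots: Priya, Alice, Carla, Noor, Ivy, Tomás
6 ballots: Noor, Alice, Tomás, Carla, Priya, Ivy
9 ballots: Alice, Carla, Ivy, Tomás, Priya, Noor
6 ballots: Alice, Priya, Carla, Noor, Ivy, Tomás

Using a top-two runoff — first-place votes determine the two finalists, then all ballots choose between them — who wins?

Alice

Round 1 first-place votes: Ivy 5, Tomás 0, Carla 5, Noor 14, Priya 17, Alice 15. Priya and Alice advance.
Runoff: Priya is ranked above Alice on 27 ballots, Alice above Priya on 29.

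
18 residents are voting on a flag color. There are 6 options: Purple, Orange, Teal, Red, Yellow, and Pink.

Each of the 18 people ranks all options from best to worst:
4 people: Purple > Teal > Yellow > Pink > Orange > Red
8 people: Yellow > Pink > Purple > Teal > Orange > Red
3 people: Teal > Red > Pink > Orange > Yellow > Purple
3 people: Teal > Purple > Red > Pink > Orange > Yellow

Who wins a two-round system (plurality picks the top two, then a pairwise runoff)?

Round 1 first-place votes: Purple 4, Orange 0, Teal 6, Red 0, Yellow 8, Pink 0. Yellow and Teal advance.
Runoff: Yellow is ranked above Teal on 8 ballots, Teal above Yellow on 10.

Teal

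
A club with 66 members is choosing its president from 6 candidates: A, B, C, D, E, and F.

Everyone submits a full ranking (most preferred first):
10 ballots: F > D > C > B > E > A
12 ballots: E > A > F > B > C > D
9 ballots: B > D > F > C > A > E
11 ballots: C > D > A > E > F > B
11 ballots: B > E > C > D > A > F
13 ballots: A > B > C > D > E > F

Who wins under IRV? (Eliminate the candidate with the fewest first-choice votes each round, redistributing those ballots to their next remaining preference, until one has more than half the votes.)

C

Round 1: A 13, B 20, C 11, D 0, E 12, F 10. D eliminated.
Round 2: A 13, B 20, C 11, E 12, F 10. F eliminated.
Round 3: A 13, B 20, C 21, E 12. E eliminated.
Round 4: A 25, B 20, C 21. B eliminated.
Round 5: A 25, C 41. C has a majority (≥34).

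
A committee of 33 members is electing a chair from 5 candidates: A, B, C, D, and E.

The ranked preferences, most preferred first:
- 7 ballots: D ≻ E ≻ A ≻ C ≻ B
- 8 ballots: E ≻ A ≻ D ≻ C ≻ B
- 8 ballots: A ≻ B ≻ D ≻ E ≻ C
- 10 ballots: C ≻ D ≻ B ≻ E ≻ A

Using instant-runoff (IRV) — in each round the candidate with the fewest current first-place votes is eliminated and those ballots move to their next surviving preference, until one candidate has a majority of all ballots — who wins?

Round 1: A 8, B 0, C 10, D 7, E 8. B eliminated.
Round 2: A 8, C 10, D 7, E 8. D eliminated.
Round 3: A 8, C 10, E 15. A eliminated.
Round 4: C 10, E 23. E has a majority (≥17).

E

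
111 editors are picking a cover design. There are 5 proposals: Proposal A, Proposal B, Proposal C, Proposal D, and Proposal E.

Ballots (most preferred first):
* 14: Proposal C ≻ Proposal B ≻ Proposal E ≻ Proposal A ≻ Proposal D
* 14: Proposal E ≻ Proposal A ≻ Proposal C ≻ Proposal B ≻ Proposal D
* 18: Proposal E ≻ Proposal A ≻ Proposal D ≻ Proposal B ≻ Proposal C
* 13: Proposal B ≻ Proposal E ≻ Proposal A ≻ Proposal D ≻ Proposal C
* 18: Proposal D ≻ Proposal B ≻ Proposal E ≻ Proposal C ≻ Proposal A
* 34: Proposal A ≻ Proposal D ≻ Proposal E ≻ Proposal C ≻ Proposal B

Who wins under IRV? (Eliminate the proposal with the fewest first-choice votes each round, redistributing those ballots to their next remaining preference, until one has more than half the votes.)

Round 1: Proposal A 34, Proposal B 13, Proposal C 14, Proposal D 18, Proposal E 32. Proposal B eliminated.
Round 2: Proposal A 34, Proposal C 14, Proposal D 18, Proposal E 45. Proposal C eliminated.
Round 3: Proposal A 34, Proposal D 18, Proposal E 59. Proposal E has a majority (≥56).

Proposal E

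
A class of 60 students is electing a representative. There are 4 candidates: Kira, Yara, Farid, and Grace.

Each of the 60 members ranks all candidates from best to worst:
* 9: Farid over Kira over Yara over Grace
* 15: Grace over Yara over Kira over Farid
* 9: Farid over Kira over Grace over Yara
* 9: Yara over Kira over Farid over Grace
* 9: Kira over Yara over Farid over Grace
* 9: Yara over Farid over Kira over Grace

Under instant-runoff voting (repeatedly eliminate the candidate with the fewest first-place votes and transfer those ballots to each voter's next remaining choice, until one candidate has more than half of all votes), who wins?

Yara

Round 1: Kira 9, Yara 18, Farid 18, Grace 15. Kira eliminated.
Round 2: Yara 27, Farid 18, Grace 15. Grace eliminated.
Round 3: Yara 42, Farid 18. Yara has a majority (≥31).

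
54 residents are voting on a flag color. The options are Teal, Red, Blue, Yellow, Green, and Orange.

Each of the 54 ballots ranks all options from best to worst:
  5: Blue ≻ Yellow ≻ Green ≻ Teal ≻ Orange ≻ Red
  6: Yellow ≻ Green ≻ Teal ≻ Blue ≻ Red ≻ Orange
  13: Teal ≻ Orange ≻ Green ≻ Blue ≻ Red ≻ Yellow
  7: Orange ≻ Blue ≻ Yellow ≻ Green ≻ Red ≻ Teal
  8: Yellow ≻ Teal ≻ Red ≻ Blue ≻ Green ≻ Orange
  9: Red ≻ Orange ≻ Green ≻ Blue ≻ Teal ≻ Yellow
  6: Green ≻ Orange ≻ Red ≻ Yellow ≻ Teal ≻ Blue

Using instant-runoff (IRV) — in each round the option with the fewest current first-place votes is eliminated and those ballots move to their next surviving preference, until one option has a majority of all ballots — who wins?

Round 1: Teal 13, Red 9, Blue 5, Yellow 14, Green 6, Orange 7. Blue eliminated.
Round 2: Teal 13, Red 9, Yellow 19, Green 6, Orange 7. Green eliminated.
Round 3: Teal 13, Red 9, Yellow 19, Orange 13. Red eliminated.
Round 4: Teal 13, Yellow 19, Orange 22. Teal eliminated.
Round 5: Yellow 19, Orange 35. Orange has a majority (≥28).

Orange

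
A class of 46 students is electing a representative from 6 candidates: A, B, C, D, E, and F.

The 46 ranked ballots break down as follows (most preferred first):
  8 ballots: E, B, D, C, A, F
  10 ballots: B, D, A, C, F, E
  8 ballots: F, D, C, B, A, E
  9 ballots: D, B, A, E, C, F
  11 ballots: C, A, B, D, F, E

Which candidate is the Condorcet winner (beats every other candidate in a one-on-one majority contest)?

B vs A: 35–11
B vs C: 27–19
B vs D: 29–17
B vs E: 38–8
B vs F: 38–8
B beats every other candidate.

B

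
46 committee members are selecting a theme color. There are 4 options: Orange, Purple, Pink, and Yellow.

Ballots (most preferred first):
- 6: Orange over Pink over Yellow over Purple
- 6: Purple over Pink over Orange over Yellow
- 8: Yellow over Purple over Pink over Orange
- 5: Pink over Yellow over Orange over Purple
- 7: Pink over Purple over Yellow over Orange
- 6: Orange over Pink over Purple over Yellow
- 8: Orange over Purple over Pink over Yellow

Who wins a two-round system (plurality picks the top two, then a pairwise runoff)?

Round 1 first-place votes: Orange 20, Purple 6, Pink 12, Yellow 8. Orange and Pink advance.
Runoff: Orange is ranked above Pink on 20 ballots, Pink above Orange on 26.

Pink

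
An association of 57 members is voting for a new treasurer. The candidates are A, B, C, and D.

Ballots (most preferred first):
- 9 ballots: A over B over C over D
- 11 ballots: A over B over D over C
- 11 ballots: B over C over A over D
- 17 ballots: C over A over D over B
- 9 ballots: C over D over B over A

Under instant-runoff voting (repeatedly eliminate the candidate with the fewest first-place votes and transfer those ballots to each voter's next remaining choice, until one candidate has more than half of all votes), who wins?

Round 1: A 20, B 11, C 26, D 0. D eliminated.
Round 2: A 20, B 11, C 26. B eliminated.
Round 3: A 20, C 37. C has a majority (≥29).

C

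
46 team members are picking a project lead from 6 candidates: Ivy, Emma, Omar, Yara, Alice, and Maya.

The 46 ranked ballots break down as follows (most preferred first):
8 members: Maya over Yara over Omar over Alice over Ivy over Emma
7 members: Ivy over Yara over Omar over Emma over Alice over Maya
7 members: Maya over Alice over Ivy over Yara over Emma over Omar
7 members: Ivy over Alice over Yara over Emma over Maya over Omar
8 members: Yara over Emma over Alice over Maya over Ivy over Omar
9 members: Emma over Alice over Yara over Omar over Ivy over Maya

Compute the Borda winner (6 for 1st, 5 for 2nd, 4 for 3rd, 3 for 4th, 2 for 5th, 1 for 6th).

Yara

Ivy: 8×2 + 7×6 + 7×4 + 7×6 + 8×2 + 9×2 = 162
Emma: 8×1 + 7×3 + 7×2 + 7×3 + 8×5 + 9×6 = 158
Omar: 8×4 + 7×4 + 7×1 + 7×1 + 8×1 + 9×3 = 109
Yara: 8×5 + 7×5 + 7×3 + 7×4 + 8×6 + 9×4 = 208
Alice: 8×3 + 7×2 + 7×5 + 7×5 + 8×4 + 9×5 = 185
Maya: 8×6 + 7×1 + 7×6 + 7×2 + 8×3 + 9×1 = 144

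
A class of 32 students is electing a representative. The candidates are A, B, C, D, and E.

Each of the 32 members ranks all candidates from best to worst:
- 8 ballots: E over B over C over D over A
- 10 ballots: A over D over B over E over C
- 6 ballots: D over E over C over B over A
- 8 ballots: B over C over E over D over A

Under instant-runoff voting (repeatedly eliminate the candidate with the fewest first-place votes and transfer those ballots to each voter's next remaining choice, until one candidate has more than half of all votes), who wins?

Round 1: A 10, B 8, C 0, D 6, E 8. C eliminated.
Round 2: A 10, B 8, D 6, E 8. D eliminated.
Round 3: A 10, B 8, E 14. B eliminated.
Round 4: A 10, E 22. E has a majority (≥17).

E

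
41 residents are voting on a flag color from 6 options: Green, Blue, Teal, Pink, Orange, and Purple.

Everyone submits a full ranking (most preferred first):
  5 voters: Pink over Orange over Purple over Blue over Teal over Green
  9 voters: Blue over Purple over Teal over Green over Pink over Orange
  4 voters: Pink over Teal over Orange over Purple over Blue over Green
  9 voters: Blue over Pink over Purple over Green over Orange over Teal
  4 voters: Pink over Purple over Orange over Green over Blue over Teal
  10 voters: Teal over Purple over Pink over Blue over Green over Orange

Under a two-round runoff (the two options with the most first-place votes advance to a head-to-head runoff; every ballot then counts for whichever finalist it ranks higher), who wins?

Round 1 first-place votes: Green 0, Blue 18, Teal 10, Pink 13, Orange 0, Purple 0. Blue and Pink advance.
Runoff: Blue is ranked above Pink on 18 ballots, Pink above Blue on 23.

Pink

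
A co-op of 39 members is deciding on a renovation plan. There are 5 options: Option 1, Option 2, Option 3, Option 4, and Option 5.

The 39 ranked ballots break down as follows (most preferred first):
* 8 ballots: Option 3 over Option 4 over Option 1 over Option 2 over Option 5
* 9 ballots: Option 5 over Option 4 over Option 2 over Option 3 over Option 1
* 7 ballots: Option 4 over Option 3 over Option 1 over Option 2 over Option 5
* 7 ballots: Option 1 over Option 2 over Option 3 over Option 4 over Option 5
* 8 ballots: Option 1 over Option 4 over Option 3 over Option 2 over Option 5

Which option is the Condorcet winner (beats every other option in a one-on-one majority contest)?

Option 4 vs Option 1: 24–15
Option 4 vs Option 2: 32–7
Option 4 vs Option 3: 24–15
Option 4 vs Option 5: 30–9
Option 4 beats every other option.

Option 4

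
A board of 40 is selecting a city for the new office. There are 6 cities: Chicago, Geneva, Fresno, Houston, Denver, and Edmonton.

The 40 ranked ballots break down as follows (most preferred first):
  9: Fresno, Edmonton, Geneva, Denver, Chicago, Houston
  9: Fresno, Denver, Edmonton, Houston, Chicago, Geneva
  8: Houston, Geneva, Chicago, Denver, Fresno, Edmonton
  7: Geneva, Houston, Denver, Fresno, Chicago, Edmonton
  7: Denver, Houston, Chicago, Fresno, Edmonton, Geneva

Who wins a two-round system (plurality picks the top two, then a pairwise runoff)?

Round 1 first-place votes: Chicago 0, Geneva 7, Fresno 18, Houston 8, Denver 7, Edmonton 0. Fresno and Houston advance.
Runoff: Fresno is ranked above Houston on 18 ballots, Houston above Fresno on 22.

Houston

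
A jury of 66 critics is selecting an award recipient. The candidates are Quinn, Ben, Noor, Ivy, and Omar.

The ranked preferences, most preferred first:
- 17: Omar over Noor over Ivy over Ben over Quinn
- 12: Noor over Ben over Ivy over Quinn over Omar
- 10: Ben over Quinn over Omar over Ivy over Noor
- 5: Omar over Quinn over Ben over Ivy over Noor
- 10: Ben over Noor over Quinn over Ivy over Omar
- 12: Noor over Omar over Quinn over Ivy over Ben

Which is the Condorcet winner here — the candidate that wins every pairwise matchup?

Noor

Noor vs Quinn: 51–15
Noor vs Ben: 41–25
Noor vs Ivy: 51–15
Noor vs Omar: 34–32
Noor beats every other candidate.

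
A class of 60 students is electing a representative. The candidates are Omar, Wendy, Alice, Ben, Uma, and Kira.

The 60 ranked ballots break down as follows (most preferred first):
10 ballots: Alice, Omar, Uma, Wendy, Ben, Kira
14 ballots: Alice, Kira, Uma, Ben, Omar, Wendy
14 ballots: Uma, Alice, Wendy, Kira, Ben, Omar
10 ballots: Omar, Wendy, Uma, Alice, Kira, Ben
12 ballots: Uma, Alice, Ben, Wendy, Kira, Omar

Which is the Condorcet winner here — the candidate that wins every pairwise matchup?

Uma

Uma vs Omar: 40–20
Uma vs Wendy: 50–10
Uma vs Alice: 36–24
Uma vs Ben: 60–0
Uma vs Kira: 46–14
Uma beats every other candidate.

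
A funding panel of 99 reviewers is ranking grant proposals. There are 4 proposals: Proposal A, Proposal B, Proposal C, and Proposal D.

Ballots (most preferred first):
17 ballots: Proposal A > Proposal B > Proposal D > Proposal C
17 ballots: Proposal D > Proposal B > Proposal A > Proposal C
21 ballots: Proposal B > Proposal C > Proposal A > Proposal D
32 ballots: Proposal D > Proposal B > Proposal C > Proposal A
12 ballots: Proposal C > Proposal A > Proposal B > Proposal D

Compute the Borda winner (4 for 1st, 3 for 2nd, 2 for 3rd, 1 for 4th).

Proposal A: 17×4 + 17×2 + 21×2 + 32×1 + 12×3 = 212
Proposal B: 17×3 + 17×3 + 21×4 + 32×3 + 12×2 = 306
Proposal C: 17×1 + 17×1 + 21×3 + 32×2 + 12×4 = 209
Proposal D: 17×2 + 17×4 + 21×1 + 32×4 + 12×1 = 263

Proposal B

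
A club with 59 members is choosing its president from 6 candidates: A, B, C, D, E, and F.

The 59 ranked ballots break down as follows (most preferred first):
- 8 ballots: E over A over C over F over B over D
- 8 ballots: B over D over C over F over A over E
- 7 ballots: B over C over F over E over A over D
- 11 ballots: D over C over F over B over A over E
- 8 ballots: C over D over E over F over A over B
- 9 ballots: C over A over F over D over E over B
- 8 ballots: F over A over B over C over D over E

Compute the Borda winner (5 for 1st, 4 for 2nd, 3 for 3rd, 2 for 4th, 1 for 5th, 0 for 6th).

A: 8×4 + 8×1 + 7×1 + 11×1 + 8×1 + 9×4 + 8×4 = 134
B: 8×1 + 8×5 + 7×5 + 11×2 + 8×0 + 9×0 + 8×3 = 129
C: 8×3 + 8×3 + 7×4 + 11×4 + 8×5 + 9×5 + 8×2 = 221
D: 8×0 + 8×4 + 7×0 + 11×5 + 8×4 + 9×2 + 8×1 = 145
E: 8×5 + 8×0 + 7×2 + 11×0 + 8×3 + 9×1 + 8×0 = 87
F: 8×2 + 8×2 + 7×3 + 11×3 + 8×2 + 9×3 + 8×5 = 169

C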